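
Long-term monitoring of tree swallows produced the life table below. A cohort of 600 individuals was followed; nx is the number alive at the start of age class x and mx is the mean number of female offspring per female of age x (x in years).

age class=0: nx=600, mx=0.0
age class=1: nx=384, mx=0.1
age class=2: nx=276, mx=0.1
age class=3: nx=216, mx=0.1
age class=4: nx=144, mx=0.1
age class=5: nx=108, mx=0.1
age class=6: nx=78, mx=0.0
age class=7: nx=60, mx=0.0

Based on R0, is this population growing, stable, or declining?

lx = nx/n0 = nx/600: 1, 0.64, 0.46, 0.36, 0.24, 0.18, 0.13, 0.1
R0 = Σ lx·mx = 0 + 0.064 + 0.046 + 0.036 + 0.024 + 0.018 + 0 + 0 = 0.188
R0 < 1, so the population is declining.

declining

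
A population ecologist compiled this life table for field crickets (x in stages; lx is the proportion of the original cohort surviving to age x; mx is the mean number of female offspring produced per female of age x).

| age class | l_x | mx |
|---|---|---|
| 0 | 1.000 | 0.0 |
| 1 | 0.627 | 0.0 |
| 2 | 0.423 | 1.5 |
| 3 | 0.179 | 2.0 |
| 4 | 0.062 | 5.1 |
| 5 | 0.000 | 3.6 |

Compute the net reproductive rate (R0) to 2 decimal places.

1.31

lx·mx by age: 0, 0, 0.6345, 0.358, 0.3162, 0
R0 = Σ lx·mx = 1.3087 → 1.31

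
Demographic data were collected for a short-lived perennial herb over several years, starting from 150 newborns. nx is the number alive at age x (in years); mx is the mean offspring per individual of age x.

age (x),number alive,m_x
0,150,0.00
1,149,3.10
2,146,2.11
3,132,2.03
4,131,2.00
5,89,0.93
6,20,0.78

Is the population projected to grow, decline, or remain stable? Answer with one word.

growing

lx = nx/n0 = nx/150: 1, 0.99333…, 0.97333…, 0.88, 0.87333…, 0.59333…, 0.13333…
R0 = Σ lx·mx = 0 + 3.079333… + 2.053733… + 1.7864 + 1.746667… + 0.5518… + 0.104… = 9.321933…
R0 > 1, so the population is growing.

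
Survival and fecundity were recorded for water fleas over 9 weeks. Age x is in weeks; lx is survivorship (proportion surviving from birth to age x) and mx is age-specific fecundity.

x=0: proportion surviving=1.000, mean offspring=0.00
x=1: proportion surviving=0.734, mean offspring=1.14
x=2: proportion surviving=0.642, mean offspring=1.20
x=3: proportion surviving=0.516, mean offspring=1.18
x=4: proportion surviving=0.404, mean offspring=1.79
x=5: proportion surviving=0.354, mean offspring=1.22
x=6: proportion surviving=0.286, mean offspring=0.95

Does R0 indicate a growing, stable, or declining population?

growing

R0 = Σ lx·mx = 0 + 0.83676 + 0.7704 + 0.60888 + 0.72316 + 0.43188 + 0.2717 = 3.64278
R0 > 1, so the population is growing.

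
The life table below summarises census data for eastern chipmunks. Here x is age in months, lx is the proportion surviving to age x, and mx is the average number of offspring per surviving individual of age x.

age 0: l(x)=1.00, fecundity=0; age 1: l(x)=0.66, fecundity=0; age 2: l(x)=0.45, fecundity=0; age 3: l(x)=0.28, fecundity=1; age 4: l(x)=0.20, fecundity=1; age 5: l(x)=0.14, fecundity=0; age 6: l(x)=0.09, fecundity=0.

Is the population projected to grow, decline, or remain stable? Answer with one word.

declining

R0 = Σ lx·mx = 0 + 0 + 0 + 0.28 + 0.2 + 0 + 0 = 0.48
R0 < 1, so the population is declining.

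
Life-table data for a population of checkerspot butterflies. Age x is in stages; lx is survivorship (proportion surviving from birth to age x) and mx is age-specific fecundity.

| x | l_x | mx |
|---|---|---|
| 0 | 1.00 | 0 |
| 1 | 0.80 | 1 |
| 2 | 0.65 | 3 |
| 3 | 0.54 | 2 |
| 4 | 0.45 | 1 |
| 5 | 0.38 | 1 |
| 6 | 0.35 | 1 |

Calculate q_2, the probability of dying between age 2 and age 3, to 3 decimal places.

0.169

q_2 = (l_2 − l_3) / l_2 = (0.65 − 0.54) / 0.65
     = 0.11 / 0.65 = 0.169231… → 0.169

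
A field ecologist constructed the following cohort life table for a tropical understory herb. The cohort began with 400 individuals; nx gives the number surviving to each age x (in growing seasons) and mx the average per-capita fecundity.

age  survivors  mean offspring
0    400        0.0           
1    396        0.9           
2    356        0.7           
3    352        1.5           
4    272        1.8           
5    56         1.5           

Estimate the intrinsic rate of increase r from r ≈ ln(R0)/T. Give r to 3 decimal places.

0.514

lx = nx/n0 = nx/400: 1, 0.99, 0.89, 0.88, 0.68, 0.14
R0 = Σ lx·mx = 0 + 0.891 + 0.623 + 1.32 + 1.224 + 0.21 = 4.268
Σ x·lx·mx = 12.043; T = 12.043/4.268 = 2.8217…
r ≈ ln(R0)/T = ln(4.268)/2.8217… = 0.51428… → 0.514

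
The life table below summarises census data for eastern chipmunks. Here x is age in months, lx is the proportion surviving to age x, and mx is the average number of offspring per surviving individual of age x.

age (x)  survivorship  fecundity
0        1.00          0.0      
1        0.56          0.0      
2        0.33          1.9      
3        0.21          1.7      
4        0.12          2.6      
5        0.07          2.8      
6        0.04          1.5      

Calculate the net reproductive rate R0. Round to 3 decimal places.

lx·mx by age: 0, 0, 0.627, 0.357, 0.312, 0.196, 0.06
R0 = Σ lx·mx = 1.552 → 1.552

1.552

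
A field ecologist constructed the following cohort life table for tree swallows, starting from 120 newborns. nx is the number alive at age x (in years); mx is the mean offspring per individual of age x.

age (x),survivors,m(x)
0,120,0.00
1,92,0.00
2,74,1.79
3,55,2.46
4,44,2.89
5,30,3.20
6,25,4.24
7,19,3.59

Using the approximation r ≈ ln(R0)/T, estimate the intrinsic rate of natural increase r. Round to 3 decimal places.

lx = nx/n0 = nx/120: 1, 0.76667…, 0.61667…, 0.45833…, 0.36667…, 0.25, 0.20833…, 0.15833…
R0 = Σ lx·mx = 0 + 0 + 1.10383… + 1.1275… + 1.05967… + 0.8 + 0.88333… + 0.56842… = 5.54275…
Σ x·lx·mx = 23.10775…; T = 23.10775…/5.54275… = 4.169…
r ≈ ln(R0)/T = ln(5.54275…)/4.169… = 0.41077… → 0.411

0.411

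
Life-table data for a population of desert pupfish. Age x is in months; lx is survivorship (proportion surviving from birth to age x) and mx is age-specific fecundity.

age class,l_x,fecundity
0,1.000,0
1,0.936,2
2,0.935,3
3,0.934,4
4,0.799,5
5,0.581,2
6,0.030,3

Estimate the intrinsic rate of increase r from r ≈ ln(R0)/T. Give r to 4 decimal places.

0.8706

R0 = Σ lx·mx = 0 + 1.872 + 2.805 + 3.736 + 3.995 + 1.162 + 0.09 = 13.66
Σ x·lx·mx = 41.02; T = 41.02/13.66 = 3.00293…
r ≈ ln(R0)/T = ln(13.66)/3.00293… = 0.870641… → 0.8706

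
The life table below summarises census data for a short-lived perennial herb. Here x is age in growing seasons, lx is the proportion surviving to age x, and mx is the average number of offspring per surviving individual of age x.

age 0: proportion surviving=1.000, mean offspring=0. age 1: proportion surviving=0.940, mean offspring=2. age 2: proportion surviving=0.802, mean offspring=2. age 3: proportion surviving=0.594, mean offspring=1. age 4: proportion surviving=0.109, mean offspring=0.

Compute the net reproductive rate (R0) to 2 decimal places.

lx·mx by age: 0, 1.88, 1.604, 0.594, 0
R0 = Σ lx·mx = 4.078 → 4.08

4.08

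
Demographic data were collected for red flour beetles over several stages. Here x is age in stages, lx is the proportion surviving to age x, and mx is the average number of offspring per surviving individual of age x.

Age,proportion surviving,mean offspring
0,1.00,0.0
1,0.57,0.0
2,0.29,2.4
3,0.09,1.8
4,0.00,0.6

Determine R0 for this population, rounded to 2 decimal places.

lx·mx by age: 0, 0, 0.696, 0.162, 0
R0 = Σ lx·mx = 0.858 → 0.86

0.86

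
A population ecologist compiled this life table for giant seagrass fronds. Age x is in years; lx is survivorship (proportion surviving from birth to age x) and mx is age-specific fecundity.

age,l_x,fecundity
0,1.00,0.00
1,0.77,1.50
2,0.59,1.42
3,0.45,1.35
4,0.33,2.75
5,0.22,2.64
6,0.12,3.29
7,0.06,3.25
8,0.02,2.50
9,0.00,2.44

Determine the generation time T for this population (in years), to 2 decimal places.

3.24

lx·mx: 0, 1.155, 0.8378, 0.6075, 0.9075, 0.5808, 0.3948, 0.195, 0.05, 0 → R0 = 4.7284
x·lx·mx: 0, 1.155, 1.6756, 1.8225, 3.63, 2.904, 2.3688, 1.365, 0.4, 0 → Σ = 15.3209
T = 15.3209 / 4.7284 = 3.240187… → 3.24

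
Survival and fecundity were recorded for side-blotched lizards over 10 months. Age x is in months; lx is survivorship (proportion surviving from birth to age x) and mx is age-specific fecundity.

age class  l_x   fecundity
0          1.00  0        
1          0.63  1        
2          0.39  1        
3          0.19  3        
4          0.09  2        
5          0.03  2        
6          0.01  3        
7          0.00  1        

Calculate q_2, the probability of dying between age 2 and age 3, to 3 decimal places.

0.513

q_2 = (l_2 − l_3) / l_2 = (0.39 − 0.19) / 0.39
     = 0.2 / 0.39 = 0.512821… → 0.513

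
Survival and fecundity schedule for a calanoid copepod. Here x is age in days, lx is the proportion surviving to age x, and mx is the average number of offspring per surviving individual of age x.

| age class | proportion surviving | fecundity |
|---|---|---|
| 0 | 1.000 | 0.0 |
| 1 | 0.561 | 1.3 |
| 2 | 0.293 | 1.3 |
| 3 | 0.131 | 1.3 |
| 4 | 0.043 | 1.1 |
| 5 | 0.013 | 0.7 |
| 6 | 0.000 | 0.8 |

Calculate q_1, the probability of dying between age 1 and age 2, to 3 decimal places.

0.478

q_1 = (l_1 − l_2) / l_1 = (0.561 − 0.293) / 0.561
     = 0.268 / 0.561 = 0.477718… → 0.478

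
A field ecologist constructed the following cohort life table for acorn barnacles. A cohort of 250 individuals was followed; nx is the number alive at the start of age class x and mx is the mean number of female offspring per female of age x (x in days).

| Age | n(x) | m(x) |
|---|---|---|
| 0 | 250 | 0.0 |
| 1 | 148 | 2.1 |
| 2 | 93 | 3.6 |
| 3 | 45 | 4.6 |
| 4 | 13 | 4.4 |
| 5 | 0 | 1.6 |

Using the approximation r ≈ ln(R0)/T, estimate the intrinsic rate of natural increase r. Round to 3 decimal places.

lx = nx/n0 = nx/250: 1, 0.592, 0.372, 0.18, 0.052, 0
R0 = Σ lx·mx = 0 + 1.2432 + 1.3392 + 0.828 + 0.2288 + 0 = 3.6392
Σ x·lx·mx = 7.3208; T = 7.3208/3.6392 = 2.01165…
r ≈ ln(R0)/T = ln(3.6392)/2.01165… = 0.64214… → 0.642

0.642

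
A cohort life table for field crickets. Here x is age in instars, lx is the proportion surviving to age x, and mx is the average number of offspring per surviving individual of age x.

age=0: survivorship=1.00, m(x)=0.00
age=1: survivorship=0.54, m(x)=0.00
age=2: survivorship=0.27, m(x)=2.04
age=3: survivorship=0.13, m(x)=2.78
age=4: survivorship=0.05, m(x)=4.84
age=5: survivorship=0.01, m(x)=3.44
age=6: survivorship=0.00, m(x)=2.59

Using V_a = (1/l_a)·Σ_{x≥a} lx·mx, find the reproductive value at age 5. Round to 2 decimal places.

lx·mx for x ≥ 5: 0.0344, 0 → sum = 0.0344
V_5 = 0.0344 / l_5 = 0.0344 / 0.01 = 3.44 → 3.44

3.44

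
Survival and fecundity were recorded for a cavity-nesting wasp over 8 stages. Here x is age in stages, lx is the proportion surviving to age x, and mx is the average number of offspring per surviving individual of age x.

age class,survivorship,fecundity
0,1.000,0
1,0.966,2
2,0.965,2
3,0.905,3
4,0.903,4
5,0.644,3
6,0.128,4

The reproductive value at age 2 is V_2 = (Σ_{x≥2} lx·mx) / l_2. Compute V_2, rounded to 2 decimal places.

lx·mx for x ≥ 2: 1.93, 2.715, 3.612, 1.932, 0.512 → sum = 10.701
V_2 = 10.701 / l_2 = 10.701 / 0.965 = 11.089119… → 11.09

11.09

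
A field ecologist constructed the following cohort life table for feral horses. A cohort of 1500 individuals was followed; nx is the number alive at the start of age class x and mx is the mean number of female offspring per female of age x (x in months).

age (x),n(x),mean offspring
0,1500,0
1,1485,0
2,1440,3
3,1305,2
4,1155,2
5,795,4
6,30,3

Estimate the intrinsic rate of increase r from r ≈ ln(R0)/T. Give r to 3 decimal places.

0.630

lx = nx/n0 = nx/1500: 1, 0.99, 0.96, 0.87, 0.77, 0.53, 0.02
R0 = Σ lx·mx = 0 + 0 + 2.88 + 1.74 + 1.54 + 2.12 + 0.06 = 8.34
Σ x·lx·mx = 28.1; T = 28.1/8.34 = 3.3693…
r ≈ ln(R0)/T = ln(8.34)/3.3693… = 0.62953… → 0.630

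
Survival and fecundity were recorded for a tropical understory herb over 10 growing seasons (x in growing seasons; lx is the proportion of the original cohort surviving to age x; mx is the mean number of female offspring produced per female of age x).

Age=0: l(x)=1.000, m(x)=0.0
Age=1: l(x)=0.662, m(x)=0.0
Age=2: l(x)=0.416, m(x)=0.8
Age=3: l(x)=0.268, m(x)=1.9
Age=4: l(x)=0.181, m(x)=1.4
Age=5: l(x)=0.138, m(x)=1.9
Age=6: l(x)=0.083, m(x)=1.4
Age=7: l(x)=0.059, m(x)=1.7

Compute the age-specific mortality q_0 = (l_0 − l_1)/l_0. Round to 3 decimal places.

0.338

q_0 = (l_0 − l_1) / l_0 = (1 − 0.662) / 1
     = 0.338 / 1 = 0.338 → 0.338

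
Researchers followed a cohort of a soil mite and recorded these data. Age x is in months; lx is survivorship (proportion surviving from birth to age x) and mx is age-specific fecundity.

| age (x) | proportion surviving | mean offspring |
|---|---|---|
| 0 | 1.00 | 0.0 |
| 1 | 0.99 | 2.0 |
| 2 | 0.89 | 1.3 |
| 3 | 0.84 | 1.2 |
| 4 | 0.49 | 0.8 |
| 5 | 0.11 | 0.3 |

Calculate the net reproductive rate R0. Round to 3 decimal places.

lx·mx by age: 0, 1.98, 1.157, 1.008, 0.392, 0.033
R0 = Σ lx·mx = 4.57 → 4.570

4.570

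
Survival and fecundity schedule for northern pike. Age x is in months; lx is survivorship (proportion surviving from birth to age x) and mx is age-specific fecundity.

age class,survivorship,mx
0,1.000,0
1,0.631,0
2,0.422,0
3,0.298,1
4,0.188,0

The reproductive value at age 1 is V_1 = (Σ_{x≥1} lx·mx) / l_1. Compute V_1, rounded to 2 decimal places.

lx·mx for x ≥ 1: 0, 0, 0.298, 0 → sum = 0.298
V_1 = 0.298 / l_1 = 0.298 / 0.631 = 0.472266… → 0.47

0.47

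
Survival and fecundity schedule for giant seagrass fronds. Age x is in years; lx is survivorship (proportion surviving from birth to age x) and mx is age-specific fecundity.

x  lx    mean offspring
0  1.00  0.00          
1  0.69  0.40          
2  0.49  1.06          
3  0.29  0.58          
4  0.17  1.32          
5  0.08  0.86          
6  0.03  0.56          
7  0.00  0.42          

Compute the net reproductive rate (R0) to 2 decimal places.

lx·mx by age: 0, 0.276, 0.5194, 0.1682, 0.2244, 0.0688, 0.0168, 0
R0 = Σ lx·mx = 1.2736 → 1.27

1.27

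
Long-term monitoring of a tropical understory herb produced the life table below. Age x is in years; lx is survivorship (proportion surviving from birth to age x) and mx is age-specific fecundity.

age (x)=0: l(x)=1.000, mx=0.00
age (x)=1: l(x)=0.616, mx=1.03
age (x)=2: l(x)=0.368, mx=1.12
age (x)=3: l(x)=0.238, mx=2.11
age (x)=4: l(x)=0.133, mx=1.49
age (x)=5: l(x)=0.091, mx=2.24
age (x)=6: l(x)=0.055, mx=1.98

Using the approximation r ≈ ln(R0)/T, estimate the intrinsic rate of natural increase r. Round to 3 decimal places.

R0 = Σ lx·mx = 0 + 0.63448 + 0.41216 + 0.50218 + 0.19817 + 0.20384 + 0.1089 = 2.05973
Σ x·lx·mx = 5.43062; T = 5.43062/2.05973 = 2.63657…
r ≈ ln(R0)/T = ln(2.05973)/2.63657… = 0.27406… → 0.274

0.274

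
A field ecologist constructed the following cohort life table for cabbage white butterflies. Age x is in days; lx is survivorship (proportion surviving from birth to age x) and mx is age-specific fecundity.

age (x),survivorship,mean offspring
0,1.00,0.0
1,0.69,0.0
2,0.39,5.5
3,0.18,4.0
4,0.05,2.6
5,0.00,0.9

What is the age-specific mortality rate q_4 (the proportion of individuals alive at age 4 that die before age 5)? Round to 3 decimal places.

1.000

q_4 = (l_4 − l_5) / l_4 = (0.05 − 0) / 0.05
     = 0.05 / 0.05 = 1 → 1.000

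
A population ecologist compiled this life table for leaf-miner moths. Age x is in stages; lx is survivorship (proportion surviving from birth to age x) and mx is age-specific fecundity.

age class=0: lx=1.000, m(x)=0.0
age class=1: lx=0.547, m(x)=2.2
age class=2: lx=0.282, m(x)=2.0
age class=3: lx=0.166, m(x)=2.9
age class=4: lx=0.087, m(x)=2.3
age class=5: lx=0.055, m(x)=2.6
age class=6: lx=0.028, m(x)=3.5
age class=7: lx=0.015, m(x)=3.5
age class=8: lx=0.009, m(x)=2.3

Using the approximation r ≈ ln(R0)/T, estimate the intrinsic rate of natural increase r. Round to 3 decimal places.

0.438

R0 = Σ lx·mx = 0 + 1.2034 + 0.564 + 0.4814 + 0.2001 + 0.143 + 0.098 + 0.0525 + 0.0207 = 2.7631
Σ x·lx·mx = 6.4121; T = 6.4121/2.7631 = 2.32062…
r ≈ ln(R0)/T = ln(2.7631)/2.32062… = 0.43797… → 0.438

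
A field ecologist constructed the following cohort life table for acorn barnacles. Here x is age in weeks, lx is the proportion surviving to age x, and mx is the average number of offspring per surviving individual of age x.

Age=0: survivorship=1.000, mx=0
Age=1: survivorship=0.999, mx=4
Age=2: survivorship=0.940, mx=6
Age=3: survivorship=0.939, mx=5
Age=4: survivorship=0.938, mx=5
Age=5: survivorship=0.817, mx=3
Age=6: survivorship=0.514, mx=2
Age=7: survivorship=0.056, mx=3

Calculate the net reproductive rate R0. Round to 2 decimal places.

lx·mx by age: 0, 3.996, 5.64, 4.695, 4.69, 2.451, 1.028, 0.168
R0 = Σ lx·mx = 22.668 → 22.67

22.67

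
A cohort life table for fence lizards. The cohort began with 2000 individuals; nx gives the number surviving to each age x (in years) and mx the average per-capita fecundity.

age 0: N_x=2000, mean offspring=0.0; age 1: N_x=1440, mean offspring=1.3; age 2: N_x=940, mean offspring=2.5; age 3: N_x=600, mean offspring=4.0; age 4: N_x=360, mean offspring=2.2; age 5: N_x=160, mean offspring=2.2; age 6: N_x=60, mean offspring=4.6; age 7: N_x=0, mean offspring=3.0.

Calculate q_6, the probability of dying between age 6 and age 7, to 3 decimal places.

lx = nx/n0 = nx/2000: 1, 0.72, 0.47, 0.3, 0.18, 0.08, 0.03, 0
q_6 = (l_6 − l_7) / l_6 = (0.03 − 0) / 0.03
     = 0.03 / 0.03 = 1 → 1.000

1.000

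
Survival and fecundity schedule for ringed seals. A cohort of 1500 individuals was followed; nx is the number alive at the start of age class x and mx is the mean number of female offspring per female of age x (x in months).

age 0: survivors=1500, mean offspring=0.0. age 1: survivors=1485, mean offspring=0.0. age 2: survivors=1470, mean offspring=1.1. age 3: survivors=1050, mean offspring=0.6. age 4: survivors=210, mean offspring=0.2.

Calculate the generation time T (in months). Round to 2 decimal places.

2.31

lx = nx/n0 = nx/1500: 1, 0.99, 0.98, 0.7, 0.14
lx·mx: 0, 0, 1.078, 0.42, 0.028 → R0 = 1.526
x·lx·mx: 0, 0, 2.156, 1.26, 0.112 → Σ = 3.528
T = 3.528 / 1.526 = 2.311927… → 2.31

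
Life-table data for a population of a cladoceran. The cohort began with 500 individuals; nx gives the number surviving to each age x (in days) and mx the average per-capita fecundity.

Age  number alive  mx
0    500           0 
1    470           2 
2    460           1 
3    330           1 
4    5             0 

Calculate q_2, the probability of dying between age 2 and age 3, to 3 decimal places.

0.283

lx = nx/n0 = nx/500: 1, 0.94, 0.92, 0.66, 0.01
q_2 = (l_2 − l_3) / l_2 = (0.92 − 0.66) / 0.92
     = 0.26 / 0.92 = 0.282609… → 0.283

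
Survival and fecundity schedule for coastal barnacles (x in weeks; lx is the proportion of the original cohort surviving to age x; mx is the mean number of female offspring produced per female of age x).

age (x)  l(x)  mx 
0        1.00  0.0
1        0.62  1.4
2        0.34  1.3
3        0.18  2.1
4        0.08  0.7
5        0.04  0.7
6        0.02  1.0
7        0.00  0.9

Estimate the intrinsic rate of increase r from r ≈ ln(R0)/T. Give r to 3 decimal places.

R0 = Σ lx·mx = 0 + 0.868 + 0.442 + 0.378 + 0.056 + 0.028 + 0.02 + 0 = 1.792
Σ x·lx·mx = 3.37; T = 3.37/1.792 = 1.88058…
r ≈ ln(R0)/T = ln(1.792)/1.88058… = 0.31019… → 0.310

0.310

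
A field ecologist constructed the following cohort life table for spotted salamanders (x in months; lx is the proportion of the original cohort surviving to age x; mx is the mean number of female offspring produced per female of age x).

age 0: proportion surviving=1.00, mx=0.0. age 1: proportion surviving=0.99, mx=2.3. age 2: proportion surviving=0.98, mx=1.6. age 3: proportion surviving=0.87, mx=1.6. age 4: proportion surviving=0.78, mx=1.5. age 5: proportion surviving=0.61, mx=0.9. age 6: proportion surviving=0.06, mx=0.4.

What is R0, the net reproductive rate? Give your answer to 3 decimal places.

6.980

lx·mx by age: 0, 2.277, 1.568, 1.392, 1.17, 0.549, 0.024
R0 = Σ lx·mx = 6.98 → 6.980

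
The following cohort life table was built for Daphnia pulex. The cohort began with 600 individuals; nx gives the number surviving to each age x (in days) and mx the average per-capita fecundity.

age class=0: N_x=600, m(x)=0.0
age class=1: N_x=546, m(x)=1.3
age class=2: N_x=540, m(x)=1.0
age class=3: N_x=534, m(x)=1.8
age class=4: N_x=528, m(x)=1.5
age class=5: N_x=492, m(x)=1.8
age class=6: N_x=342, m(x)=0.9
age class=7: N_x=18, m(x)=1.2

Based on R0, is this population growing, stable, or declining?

growing

lx = nx/n0 = nx/600: 1, 0.91, 0.9, 0.89, 0.88, 0.82, 0.57, 0.03
R0 = Σ lx·mx = 0 + 1.183 + 0.9 + 1.602 + 1.32 + 1.476 + 0.513 + 0.036 = 7.03
R0 > 1, so the population is growing.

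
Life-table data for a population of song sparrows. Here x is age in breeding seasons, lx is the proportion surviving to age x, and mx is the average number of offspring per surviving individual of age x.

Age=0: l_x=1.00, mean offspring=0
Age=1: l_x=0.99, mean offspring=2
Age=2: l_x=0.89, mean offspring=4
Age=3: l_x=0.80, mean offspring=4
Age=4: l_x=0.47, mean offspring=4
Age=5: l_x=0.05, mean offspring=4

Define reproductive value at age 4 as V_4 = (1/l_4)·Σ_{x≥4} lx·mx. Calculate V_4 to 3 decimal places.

lx·mx for x ≥ 4: 1.88, 0.2 → sum = 2.08
V_4 = 2.08 / l_4 = 2.08 / 0.47 = 4.425532… → 4.426

4.426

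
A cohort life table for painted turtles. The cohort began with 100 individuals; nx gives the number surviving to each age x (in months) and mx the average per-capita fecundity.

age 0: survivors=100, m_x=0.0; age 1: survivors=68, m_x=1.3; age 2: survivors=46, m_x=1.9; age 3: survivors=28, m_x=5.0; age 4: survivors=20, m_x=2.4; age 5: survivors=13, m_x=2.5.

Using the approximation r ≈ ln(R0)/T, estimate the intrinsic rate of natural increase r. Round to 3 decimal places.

lx = nx/n0 = nx/100: 1, 0.68, 0.46, 0.28, 0.2, 0.13
R0 = Σ lx·mx = 0 + 0.884 + 0.874 + 1.4 + 0.48 + 0.325 = 3.963
Σ x·lx·mx = 10.377; T = 10.377/3.963 = 2.61847…
r ≈ ln(R0)/T = ln(3.963)/2.61847… = 0.52588… → 0.526

0.526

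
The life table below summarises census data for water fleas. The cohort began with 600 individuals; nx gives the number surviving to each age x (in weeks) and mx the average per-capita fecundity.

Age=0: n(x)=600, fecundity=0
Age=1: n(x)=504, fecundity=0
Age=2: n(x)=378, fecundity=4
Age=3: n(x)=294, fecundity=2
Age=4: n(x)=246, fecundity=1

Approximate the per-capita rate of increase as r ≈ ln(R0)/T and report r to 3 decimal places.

lx = nx/n0 = nx/600: 1, 0.84, 0.63, 0.49, 0.41
R0 = Σ lx·mx = 0 + 0 + 2.52 + 0.98 + 0.41 = 3.91
Σ x·lx·mx = 9.62; T = 9.62/3.91 = 2.46036…
r ≈ ln(R0)/T = ln(3.91)/2.46036… = 0.5542… → 0.554

0.554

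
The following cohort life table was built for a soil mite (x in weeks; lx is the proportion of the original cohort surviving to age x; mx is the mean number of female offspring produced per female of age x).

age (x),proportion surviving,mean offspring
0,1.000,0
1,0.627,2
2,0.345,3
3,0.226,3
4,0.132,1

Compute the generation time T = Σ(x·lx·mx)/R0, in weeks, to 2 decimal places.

1.90

lx·mx: 0, 1.254, 1.035, 0.678, 0.132 → R0 = 3.099
x·lx·mx: 0, 1.254, 2.07, 2.034, 0.528 → Σ = 5.886
T = 5.886 / 3.099 = 1.899322… → 1.90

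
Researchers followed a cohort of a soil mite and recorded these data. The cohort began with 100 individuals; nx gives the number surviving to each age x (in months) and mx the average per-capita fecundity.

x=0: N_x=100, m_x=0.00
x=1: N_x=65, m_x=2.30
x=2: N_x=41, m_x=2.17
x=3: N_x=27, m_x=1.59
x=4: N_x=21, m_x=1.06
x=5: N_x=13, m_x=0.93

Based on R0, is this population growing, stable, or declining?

growing

lx = nx/n0 = nx/100: 1, 0.65, 0.41, 0.27, 0.21, 0.13
R0 = Σ lx·mx = 0 + 1.495 + 0.8897 + 0.4293 + 0.2226 + 0.1209 = 3.1575
R0 > 1, so the population is growing.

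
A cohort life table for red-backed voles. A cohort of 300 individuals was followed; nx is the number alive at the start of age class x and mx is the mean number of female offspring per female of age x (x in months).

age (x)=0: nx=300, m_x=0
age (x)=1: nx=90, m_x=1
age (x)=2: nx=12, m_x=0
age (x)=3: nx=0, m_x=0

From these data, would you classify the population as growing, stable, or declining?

lx = nx/n0 = nx/300: 1, 0.3, 0.04, 0
R0 = Σ lx·mx = 0 + 0.3 + 0 + 0 = 0.3
R0 < 1, so the population is declining.

declining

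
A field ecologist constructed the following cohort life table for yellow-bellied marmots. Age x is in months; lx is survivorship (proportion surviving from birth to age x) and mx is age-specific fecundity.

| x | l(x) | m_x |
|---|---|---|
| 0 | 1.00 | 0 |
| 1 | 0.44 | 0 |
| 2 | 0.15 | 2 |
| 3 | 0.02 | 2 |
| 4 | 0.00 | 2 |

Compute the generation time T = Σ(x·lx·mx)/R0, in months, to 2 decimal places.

lx·mx: 0, 0, 0.3, 0.04, 0 → R0 = 0.34
x·lx·mx: 0, 0, 0.6, 0.12, 0 → Σ = 0.72
T = 0.72 / 0.34 = 2.117647… → 2.12

2.12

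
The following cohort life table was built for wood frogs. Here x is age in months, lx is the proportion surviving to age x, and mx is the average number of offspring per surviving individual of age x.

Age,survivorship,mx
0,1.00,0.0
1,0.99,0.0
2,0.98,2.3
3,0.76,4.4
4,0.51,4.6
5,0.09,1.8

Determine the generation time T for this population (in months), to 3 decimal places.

3.051

lx·mx: 0, 0, 2.254, 3.344, 2.346, 0.162 → R0 = 8.106
x·lx·mx: 0, 0, 4.508, 10.032, 9.384, 0.81 → Σ = 24.734
T = 24.734 / 8.106 = 3.05132… → 3.051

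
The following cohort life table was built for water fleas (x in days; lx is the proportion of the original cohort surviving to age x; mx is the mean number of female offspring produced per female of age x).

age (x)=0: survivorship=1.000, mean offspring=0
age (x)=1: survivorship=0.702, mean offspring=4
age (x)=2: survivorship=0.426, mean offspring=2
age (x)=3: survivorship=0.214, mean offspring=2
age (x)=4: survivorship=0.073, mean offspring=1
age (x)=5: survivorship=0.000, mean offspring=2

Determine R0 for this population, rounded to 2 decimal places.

4.16

lx·mx by age: 0, 2.808, 0.852, 0.428, 0.073, 0
R0 = Σ lx·mx = 4.161 → 4.16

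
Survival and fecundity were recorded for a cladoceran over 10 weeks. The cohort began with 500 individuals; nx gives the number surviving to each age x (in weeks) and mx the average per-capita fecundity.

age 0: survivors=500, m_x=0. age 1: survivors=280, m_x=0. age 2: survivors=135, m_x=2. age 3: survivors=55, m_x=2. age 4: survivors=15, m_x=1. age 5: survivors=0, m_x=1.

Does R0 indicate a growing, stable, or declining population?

lx = nx/n0 = nx/500: 1, 0.56, 0.27, 0.11, 0.03, 0
R0 = Σ lx·mx = 0 + 0 + 0.54 + 0.22 + 0.03 + 0 = 0.79
R0 < 1, so the population is declining.

declining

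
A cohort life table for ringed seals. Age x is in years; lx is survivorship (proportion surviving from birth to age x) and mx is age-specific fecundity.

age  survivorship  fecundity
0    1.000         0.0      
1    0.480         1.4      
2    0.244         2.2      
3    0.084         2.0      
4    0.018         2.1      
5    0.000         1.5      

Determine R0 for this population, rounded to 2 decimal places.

lx·mx by age: 0, 0.672, 0.5368, 0.168, 0.0378, 0
R0 = Σ lx·mx = 1.4146 → 1.41

1.41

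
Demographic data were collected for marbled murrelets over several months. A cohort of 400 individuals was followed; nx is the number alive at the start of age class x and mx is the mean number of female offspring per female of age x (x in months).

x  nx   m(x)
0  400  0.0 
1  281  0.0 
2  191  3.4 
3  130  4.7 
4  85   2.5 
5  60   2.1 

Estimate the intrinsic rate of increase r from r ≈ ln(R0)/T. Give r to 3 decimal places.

lx = nx/n0 = nx/400: 1, 0.7025, 0.4775, 0.325, 0.2125, 0.15
R0 = Σ lx·mx = 0 + 0 + 1.6235 + 1.5275 + 0.53125 + 0.315 = 3.99725
Σ x·lx·mx = 11.5295; T = 11.5295/3.99725 = 2.88436…
r ≈ ln(R0)/T = ln(3.99725)/2.88436… = 0.48039… → 0.480

0.480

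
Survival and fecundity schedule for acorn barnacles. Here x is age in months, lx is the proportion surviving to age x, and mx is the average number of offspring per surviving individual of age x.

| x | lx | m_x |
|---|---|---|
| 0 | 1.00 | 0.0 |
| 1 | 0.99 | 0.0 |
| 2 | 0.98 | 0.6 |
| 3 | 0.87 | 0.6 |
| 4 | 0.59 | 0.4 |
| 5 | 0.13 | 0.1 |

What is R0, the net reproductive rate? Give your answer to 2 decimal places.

lx·mx by age: 0, 0, 0.588, 0.522, 0.236, 0.013
R0 = Σ lx·mx = 1.359 → 1.36

1.36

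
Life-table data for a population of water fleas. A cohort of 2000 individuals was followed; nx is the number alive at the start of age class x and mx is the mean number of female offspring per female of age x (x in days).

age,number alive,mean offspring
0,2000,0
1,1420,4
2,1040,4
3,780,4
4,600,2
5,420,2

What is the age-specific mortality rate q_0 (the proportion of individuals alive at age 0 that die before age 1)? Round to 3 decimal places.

0.290

lx = nx/n0 = nx/2000: 1, 0.71, 0.52, 0.39, 0.3, 0.21
q_0 = (l_0 − l_1) / l_0 = (1 − 0.71) / 1
     = 0.29 / 1 = 0.29 → 0.290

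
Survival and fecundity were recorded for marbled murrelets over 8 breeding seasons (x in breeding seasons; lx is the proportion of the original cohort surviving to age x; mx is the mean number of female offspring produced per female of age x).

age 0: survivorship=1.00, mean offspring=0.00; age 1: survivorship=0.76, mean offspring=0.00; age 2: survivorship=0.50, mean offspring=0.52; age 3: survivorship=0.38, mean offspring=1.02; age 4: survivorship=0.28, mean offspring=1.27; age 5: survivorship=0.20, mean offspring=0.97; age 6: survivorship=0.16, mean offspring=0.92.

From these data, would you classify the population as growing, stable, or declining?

growing

R0 = Σ lx·mx = 0 + 0 + 0.26 + 0.3876 + 0.3556 + 0.194 + 0.1472 = 1.3444
R0 > 1, so the population is growing.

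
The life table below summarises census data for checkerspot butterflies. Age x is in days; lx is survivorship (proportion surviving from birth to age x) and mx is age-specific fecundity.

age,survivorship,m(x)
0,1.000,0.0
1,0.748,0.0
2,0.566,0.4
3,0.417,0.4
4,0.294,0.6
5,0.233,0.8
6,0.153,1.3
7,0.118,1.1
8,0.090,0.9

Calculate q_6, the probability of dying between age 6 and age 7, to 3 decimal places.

0.229

q_6 = (l_6 − l_7) / l_6 = (0.153 − 0.118) / 0.153
     = 0.035 / 0.153 = 0.228758… → 0.229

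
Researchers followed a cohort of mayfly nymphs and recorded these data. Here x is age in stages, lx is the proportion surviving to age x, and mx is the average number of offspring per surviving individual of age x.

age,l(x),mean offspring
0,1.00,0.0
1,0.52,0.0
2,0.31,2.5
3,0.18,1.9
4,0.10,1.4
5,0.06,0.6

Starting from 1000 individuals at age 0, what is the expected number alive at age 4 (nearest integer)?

100

Expected survivors = N0 · l_4 = 1000 × 0.10 = 100 → 100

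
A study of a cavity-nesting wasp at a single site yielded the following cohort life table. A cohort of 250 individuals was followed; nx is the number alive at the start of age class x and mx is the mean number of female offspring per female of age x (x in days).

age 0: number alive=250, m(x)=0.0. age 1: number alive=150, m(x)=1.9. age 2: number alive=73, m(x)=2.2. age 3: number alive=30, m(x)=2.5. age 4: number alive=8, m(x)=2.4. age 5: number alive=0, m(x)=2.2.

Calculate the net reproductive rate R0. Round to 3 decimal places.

lx = nx/n0 = nx/250: 1, 0.6, 0.292, 0.12, 0.032, 0
lx·mx by age: 0, 1.14, 0.6424, 0.3, 0.0768, 0
R0 = Σ lx·mx = 2.1592 → 2.159

2.159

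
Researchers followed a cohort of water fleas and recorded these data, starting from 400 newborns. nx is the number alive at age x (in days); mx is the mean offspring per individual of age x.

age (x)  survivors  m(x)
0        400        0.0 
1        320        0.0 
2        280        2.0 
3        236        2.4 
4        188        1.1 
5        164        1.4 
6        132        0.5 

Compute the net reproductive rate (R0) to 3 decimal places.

lx = nx/n0 = nx/400: 1, 0.8, 0.7, 0.59, 0.47, 0.41, 0.33
lx·mx by age: 0, 0, 1.4, 1.416, 0.517, 0.574, 0.165
R0 = Σ lx·mx = 4.072 → 4.072

4.072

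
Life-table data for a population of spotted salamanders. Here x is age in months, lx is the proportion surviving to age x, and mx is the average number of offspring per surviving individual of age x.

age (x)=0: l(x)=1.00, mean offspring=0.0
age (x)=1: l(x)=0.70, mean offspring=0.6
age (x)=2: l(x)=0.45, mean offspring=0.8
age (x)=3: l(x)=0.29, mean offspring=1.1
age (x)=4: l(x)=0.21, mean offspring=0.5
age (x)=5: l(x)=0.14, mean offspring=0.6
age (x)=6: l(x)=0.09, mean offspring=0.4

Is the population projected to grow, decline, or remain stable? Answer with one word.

R0 = Σ lx·mx = 0 + 0.42 + 0.36 + 0.319 + 0.105 + 0.084 + 0.036 = 1.324
R0 > 1, so the population is growing.

growing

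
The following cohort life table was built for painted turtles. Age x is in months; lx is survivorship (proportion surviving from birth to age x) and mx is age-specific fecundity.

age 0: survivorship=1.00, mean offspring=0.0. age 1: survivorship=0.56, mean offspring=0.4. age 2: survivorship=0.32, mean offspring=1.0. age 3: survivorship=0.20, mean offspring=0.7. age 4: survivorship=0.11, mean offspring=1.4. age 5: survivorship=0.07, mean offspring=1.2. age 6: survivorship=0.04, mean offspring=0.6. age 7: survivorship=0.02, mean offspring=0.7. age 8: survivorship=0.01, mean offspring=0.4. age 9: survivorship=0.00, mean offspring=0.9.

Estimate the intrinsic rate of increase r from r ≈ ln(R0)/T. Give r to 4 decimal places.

R0 = Σ lx·mx = 0 + 0.224 + 0.32 + 0.14 + 0.154 + 0.084 + 0.024 + 0.014 + 0.004 + 0 = 0.964
Σ x·lx·mx = 2.594; T = 2.594/0.964 = 2.69087…
r ≈ ln(R0)/T = ln(0.964)/2.69087… = -0.013625… → -0.0136

-0.0136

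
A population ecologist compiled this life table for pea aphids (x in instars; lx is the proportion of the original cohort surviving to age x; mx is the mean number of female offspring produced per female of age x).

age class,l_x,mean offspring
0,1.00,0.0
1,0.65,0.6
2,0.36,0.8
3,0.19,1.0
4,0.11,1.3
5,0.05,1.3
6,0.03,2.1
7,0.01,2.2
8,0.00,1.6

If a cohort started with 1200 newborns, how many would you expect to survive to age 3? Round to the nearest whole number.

228

Expected survivors = N0 · l_3 = 1200 × 0.19 = 228 → 228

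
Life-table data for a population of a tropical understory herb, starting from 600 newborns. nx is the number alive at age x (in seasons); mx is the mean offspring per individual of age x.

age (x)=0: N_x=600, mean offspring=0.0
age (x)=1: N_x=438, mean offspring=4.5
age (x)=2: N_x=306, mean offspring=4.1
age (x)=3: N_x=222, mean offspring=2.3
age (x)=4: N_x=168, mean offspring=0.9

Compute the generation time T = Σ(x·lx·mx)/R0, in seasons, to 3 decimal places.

lx = nx/n0 = nx/600: 1, 0.73, 0.51, 0.37, 0.28
lx·mx: 0, 3.285, 2.091, 0.851, 0.252 → R0 = 6.479
x·lx·mx: 0, 3.285, 4.182, 2.553, 1.008 → Σ = 11.028
T = 11.028 / 6.479 = 1.702115… → 1.702

1.702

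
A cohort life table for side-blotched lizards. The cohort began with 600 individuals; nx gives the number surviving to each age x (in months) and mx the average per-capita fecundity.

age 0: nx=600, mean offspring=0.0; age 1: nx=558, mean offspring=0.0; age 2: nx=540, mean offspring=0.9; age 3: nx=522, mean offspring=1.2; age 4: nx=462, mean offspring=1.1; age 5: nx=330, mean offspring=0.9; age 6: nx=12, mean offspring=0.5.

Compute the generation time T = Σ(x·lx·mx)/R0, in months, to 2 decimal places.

lx = nx/n0 = nx/600: 1, 0.93, 0.9, 0.87, 0.77, 0.55, 0.02
lx·mx: 0, 0, 0.81, 1.044, 0.847, 0.495, 0.01 → R0 = 3.206
x·lx·mx: 0, 0, 1.62, 3.132, 3.388, 2.475, 0.06 → Σ = 10.675
T = 10.675 / 3.206 = 3.329694… → 3.33

3.33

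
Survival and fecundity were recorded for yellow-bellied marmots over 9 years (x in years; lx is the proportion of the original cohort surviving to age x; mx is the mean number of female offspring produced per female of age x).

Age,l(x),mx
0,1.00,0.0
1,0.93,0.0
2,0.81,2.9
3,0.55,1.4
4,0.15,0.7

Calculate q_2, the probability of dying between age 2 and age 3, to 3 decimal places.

q_2 = (l_2 − l_3) / l_2 = (0.81 − 0.55) / 0.81
     = 0.26 / 0.81 = 0.320988… → 0.321

0.321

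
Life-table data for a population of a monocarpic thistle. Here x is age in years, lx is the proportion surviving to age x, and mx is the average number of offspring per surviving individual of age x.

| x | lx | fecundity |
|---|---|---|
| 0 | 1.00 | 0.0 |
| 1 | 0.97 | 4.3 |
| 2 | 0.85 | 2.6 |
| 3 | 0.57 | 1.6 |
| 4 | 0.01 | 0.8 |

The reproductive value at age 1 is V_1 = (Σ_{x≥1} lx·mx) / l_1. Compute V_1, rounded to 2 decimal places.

lx·mx for x ≥ 1: 4.171, 2.21, 0.912, 0.008 → sum = 7.301
V_1 = 7.301 / l_1 = 7.301 / 0.97 = 7.526804… → 7.53

7.53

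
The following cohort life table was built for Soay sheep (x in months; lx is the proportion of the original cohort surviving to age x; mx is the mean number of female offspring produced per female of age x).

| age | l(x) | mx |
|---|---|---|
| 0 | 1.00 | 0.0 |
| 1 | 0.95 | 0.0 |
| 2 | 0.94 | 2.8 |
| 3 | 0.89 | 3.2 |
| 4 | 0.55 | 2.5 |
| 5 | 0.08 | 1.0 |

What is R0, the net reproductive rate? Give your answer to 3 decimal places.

lx·mx by age: 0, 0, 2.632, 2.848, 1.375, 0.08
R0 = Σ lx·mx = 6.935 → 6.935

6.935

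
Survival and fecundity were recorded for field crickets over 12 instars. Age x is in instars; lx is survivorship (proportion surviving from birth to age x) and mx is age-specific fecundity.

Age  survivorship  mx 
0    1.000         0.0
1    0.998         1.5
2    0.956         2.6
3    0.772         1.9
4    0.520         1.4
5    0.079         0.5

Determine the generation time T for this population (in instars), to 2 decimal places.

lx·mx: 0, 1.497, 2.4856, 1.4668, 0.728, 0.0395 → R0 = 6.2169
x·lx·mx: 0, 1.497, 4.9712, 4.4004, 2.912, 0.1975 → Σ = 13.9781
T = 13.9781 / 6.2169 = 2.248404… → 2.25

2.25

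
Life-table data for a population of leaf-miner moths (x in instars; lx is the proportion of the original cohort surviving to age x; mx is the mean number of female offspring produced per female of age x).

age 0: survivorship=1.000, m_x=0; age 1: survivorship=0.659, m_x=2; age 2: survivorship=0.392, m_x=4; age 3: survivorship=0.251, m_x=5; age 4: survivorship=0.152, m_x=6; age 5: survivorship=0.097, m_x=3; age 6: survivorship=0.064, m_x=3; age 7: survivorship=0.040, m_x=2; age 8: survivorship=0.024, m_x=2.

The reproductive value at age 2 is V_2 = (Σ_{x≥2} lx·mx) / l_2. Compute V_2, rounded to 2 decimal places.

lx·mx for x ≥ 2: 1.568, 1.255, 0.912, 0.291, 0.192, 0.08, 0.048 → sum = 4.346
V_2 = 4.346 / l_2 = 4.346 / 0.392 = 11.086735… → 11.09

11.09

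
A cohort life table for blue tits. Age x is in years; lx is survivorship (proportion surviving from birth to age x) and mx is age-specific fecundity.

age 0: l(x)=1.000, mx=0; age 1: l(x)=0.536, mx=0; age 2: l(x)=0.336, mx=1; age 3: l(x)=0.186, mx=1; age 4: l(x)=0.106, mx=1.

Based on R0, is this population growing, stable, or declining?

declining

R0 = Σ lx·mx = 0 + 0 + 0.336 + 0.186 + 0.106 = 0.628
R0 < 1, so the population is declining.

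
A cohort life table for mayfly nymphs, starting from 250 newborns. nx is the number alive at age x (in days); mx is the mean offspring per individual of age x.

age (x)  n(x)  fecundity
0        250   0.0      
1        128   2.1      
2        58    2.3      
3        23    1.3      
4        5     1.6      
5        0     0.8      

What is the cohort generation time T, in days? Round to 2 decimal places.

lx = nx/n0 = nx/250: 1, 0.512, 0.232, 0.092, 0.02, 0
lx·mx: 0, 1.0752, 0.5336, 0.1196, 0.032, 0 → R0 = 1.7604
x·lx·mx: 0, 1.0752, 1.0672, 0.3588, 0.128, 0 → Σ = 2.6292
T = 2.6292 / 1.7604 = 1.493524… → 1.49

1.49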